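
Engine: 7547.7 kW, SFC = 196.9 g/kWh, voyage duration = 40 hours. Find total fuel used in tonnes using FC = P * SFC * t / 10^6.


Formula: FC (tonnes) = P * SFC * t / 1,000,000
Step 1 — P * SFC * t = 7547.7 * 196.9 * 40 = 59445685.2 g
Step 2 — FC (tonnes) = 59445685.2 / 1,000,000 ≈ 59.446 tonnes (5 s.f.)

59.446 tonnes


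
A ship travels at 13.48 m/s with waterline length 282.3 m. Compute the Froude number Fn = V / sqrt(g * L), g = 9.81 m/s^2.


Formula: Fn = V / sqrt(g * L)
Step 1 — g * L = 9.81 * 282.3 = 2769.363
Step 2 — sqrt(g * L) = sqrt(2769.363) = 52.624738
Step 3 — Fn = 13.48 / 52.624738 ≈ 0.25615 (5 s.f.)

0.25615


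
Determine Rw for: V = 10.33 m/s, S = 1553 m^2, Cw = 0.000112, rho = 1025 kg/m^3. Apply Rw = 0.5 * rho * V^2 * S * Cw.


Formula: Rw = 0.5 * rho * V^2 * S * Cw
Step 1 — V^2 = 10.33^2 = 106.7089
Step 2 — 0.5 * rho * V^2 = 0.5 * 1025 * 106.7089 = 54688.31125
Step 3 — Rw = 54688.31125 * 1553 * 0.000112 ≈ 9512.3 N (5 s.f.)

9512.3 N


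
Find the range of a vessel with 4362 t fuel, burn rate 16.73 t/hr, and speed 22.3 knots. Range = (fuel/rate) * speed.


Formula: endurance = fuel / rate; range = endurance * speed
Step 1 — endurance = 4362 / 16.73 = 260.7292 hours
Step 2 — range = 260.7292 * 22.3 ≈ 5814.3 nautical miles (5 s.f.)

5814.3 NM


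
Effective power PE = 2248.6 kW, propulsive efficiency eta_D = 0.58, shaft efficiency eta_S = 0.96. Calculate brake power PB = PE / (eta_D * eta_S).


Formula: PB = PE / (eta_D * eta_S)
Step 1 — combined efficiency = eta_D * eta_S = 0.58 * 0.96 = 0.5568
Step 2 — PB = 2248.6 / 0.5568 ≈ 4038.4 kW (5 s.f.)

4038.4 kW


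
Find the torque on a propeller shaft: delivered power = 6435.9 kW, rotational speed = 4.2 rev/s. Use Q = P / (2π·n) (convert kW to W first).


Formula: Q = P_W / (2 * pi * n)
Step 1 — P_W = 6435.9 kW * 1000 = 6435900.0 W
Step 2 — 2 * pi * n = 2 * pi * 4.2 = 26.389378
Step 3 — Q = 6435900.0 / 26.389378 ≈ 243880 N·m (5 s.f.)

243880 N·m


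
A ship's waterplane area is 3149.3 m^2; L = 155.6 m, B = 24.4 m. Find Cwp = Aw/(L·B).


Formula: Cwp = Aw / (L * B)
Step 1 — L * B = 155.6 * 24.4 = 3796.64 m^2
Step 2 — Cwp = 3149.3 / 3796.64 ≈ 0.82950 (5 s.f.)

0.82950


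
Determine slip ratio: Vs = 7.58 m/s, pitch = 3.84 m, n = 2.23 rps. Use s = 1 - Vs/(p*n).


Formula: s = 1 - Vs / (p * n)
Step 1 — p * n = 3.84 * 2.23 = 8.5632
Step 2 — Vs / (p*n) = 7.58 / 8.5632 = 0.885183 (6 d.p.)
Step 3 — s = 1 - 0.885183 = 0.114817

0.114817


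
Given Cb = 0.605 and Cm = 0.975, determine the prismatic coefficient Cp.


Formula: Cp = Cb / Cm
Substituting: Cp = 0.605 / 0.975
Result: Cp ≈ 0.62051 (5 s.f.)

0.62051


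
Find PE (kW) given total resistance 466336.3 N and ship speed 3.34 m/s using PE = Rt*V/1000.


Formula: PE = Rt * V / 1000 (kW)
Step 1 — PE (W) = 466336.3 * 3.34 = 1557563.242 W
Step 2 — PE (kW) = 1557563.242 / 1000 ≈ 1557.6 kW (5 s.f.)

1557.6 kW


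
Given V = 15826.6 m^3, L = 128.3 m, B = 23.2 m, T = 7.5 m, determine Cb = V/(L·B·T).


Formula: Cb = V / (L * B * T)
Step 1 — L * B * T = 128.3 * 23.2 * 7.5 = 22324.2 m^3
Step 2 — Cb = 15826.6 / 22324.2 ≈ 0.70894 (5 s.f.)

0.70894


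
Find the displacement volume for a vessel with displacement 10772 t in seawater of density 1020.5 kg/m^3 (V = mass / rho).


Formula: V = mass / rho
Step 1 — convert tonnes to kg: 10772 t * 1000 = 10772000 kg
Step 2 — V = 10772000 / 1020.5 ≈ 10556 m^3 (5 s.f.)

10556 m^3


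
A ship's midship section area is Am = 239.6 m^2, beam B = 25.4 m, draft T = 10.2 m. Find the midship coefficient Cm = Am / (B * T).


Formula: Cm = Am / (B * T)
Step 1 — B * T = 25.4 * 10.2 = 259.08 m^2
Step 2 — Cm = 239.6 / 259.08 ≈ 0.92481 (5 s.f.)

0.92481


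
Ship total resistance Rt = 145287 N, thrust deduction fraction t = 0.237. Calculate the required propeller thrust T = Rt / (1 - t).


Formula: T = Rt / (1 - t)
Step 1 — (1 - t) = 1 - 0.237 = 0.763
Step 2 — T = 145287 / 0.763 ≈ 190420 N (5 s.f.)

190420 N


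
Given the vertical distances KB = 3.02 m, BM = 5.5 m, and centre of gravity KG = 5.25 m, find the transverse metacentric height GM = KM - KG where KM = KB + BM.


Formula: GM = KB + BM - KG
Step 1 — KM = KB + BM = 3.02 + 5.5 = 8.52 m
Step 2 — GM = KM - KG = 8.52 - 5.25 = 3.27 m

3.27 m


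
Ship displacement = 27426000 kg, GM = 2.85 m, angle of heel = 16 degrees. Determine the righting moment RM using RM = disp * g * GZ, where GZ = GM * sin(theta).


Formula: GZ = GM * sin(theta); RM = disp * g * GZ
Step 1 — GZ = 2.85 * sin(16°) = 2.85 * 0.275637 = 0.785565 m
Step 2 — RM = 27426000 * 9.81 * 0.785565 ≈ 211360000 N·m (5 s.f.)

211360000 N·m


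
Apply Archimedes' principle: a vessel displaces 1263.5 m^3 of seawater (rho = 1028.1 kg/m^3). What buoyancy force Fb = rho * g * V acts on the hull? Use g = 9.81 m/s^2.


Formula: Fb = rho * g * V
Substituting: Fb = 1028.1 * 9.81 * 1263.5
Intermediate: 1028.1 * 9.81 = 10085.661
Result: Fb = 10085.661 * 1263.5 ≈ 12743000 N (5 s.f.)

12743000 N


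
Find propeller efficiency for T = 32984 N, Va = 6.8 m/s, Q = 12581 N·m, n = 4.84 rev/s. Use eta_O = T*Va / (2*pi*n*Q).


Formula: eta = T * Va / (2 * pi * n * Q)
Step 1 — numerator = T * Va = 32984 * 6.8 = 224291.2
Step 2 — 2 * pi * n = 2 * pi * 4.84 = 30.410617
Step 3 — denominator = 30.410617 * 12581 = 382595.97
Step 4 — eta = 224291.2 / 382595.97 ≈ 0.58624 (5 s.f.)

0.58624


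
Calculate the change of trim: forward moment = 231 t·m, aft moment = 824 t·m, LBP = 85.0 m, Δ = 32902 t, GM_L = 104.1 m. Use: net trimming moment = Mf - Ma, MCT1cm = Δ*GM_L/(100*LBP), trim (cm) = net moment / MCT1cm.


Formula: net trimming moment = Mf - Ma; MCT1cm = Δ*GM_L/(100*LBP); trim = net moment / MCT1cm
Step 1 — net trimming moment = 231 - 824 = -593 t·m
Step 2 — MCT1cm = 32902 * 104.1 / (100 * 85.0) = 402.9527 t·m/cm
Step 3 — trim = -593 / 402.9527 ≈ -1.4716 cm (5 s.f.)

-1.4716 cm


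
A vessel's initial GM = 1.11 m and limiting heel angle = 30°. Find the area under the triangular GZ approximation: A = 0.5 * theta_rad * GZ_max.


Formula: GZ_max = GM * sin(theta); Area = 0.5 * theta_rad * GZ_max
Step 1 — GZ_max = 1.11 * sin(30°) = 1.11 * 0.5 = 0.555 m
Step 2 — theta_rad = 30 * pi/180 = 0.523599 rad
Step 3 — Area = 0.5 * 0.523599 * 0.555 ≈ 0.14530 m·rad (5 s.f.)

0.14530 m·rad


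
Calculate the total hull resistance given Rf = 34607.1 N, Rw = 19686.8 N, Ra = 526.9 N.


Formula: Rt = Rf + Rw + Ra
Substituting: Rt = 34607.1 + 19686.8 + 526.9
Result: Rt = 54820.8 N

54820.8 N


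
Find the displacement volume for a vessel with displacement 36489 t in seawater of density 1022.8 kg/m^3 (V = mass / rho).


Formula: V = mass / rho
Step 1 — convert tonnes to kg: 36489 t * 1000 = 36489000 kg
Step 2 — V = 36489000 / 1022.8 ≈ 35676 m^3 (5 s.f.)

35676 m^3


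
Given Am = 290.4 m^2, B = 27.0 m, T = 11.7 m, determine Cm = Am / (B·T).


Formula: Cm = Am / (B * T)
Step 1 — B * T = 27.0 * 11.7 = 315.9 m^2
Step 2 — Cm = 290.4 / 315.9 ≈ 0.91928 (5 s.f.)

0.91928


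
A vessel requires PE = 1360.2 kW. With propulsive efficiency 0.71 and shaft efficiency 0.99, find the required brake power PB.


Formula: PB = PE / (eta_D * eta_S)
Step 1 — combined efficiency = eta_D * eta_S = 0.71 * 0.99 = 0.7029
Step 2 — PB = 1360.2 / 0.7029 ≈ 1935.1 kW (5 s.f.)

1935.1 kW


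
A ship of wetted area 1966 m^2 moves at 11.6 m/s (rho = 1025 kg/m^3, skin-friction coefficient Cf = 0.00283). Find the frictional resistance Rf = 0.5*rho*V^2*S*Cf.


Formula: Rf = 0.5 * rho * V^2 * S * Cf
Step 1 — V^2 = 11.6^2 = 134.56
Step 2 — 0.5 * rho * V^2 = 0.5 * 1025 * 134.56 = 68962.0
Step 3 — Rf = 68962.0 * 1966 * 0.00283 ≈ 383690 N (5 s.f.)

383690 N


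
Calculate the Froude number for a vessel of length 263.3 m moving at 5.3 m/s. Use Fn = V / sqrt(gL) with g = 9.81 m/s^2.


Formula: Fn = V / sqrt(g * L)
Step 1 — g * L = 9.81 * 263.3 = 2582.973
Step 2 — sqrt(g * L) = sqrt(2582.973) = 50.822957
Step 3 — Fn = 5.3 / 50.822957 ≈ 0.10428 (5 s.f.)

0.10428


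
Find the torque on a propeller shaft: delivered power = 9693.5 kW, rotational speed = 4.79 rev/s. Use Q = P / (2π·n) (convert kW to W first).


Formula: Q = P_W / (2 * pi * n)
Step 1 — P_W = 9693.5 kW * 1000 = 9693500.0 W
Step 2 — 2 * pi * n = 2 * pi * 4.79 = 30.096458
Step 3 — Q = 9693500.0 / 30.096458 ≈ 322080 N·m (5 s.f.)

322080 N·m


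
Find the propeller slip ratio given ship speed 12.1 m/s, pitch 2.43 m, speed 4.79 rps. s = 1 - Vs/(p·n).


Formula: s = 1 - Vs / (p * n)
Step 1 — p * n = 2.43 * 4.79 = 11.6397
Step 2 — Vs / (p*n) = 12.1 / 11.6397 = 1.039546 (6 d.p.)
Step 3 — s = 1 - 1.039546 = -0.039546

-0.039546


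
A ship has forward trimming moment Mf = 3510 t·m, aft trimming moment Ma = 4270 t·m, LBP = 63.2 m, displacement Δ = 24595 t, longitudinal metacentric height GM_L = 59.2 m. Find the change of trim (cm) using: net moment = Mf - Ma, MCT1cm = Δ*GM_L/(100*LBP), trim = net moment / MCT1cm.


Formula: net trimming moment = Mf - Ma; MCT1cm = Δ*GM_L/(100*LBP); trim = net moment / MCT1cm
Step 1 — net trimming moment = 3510 - 4270 = -760 t·m
Step 2 — MCT1cm = 24595 * 59.2 / (100 * 63.2) = 230.3835 t·m/cm
Step 3 — trim = -760 / 230.3835 ≈ -3.2988 cm (5 s.f.)

-3.2988 cm


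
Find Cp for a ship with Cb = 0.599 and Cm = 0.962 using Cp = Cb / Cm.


Formula: Cp = Cb / Cm
Substituting: Cp = 0.599 / 0.962
Result: Cp ≈ 0.62266 (5 s.f.)

0.62266


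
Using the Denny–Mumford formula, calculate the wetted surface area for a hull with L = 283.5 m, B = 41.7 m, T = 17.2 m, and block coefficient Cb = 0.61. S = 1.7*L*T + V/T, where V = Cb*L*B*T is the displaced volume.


Formula: S = 1.7*L*T + V/T with V = Cb*L*B*T, i.e. S = L * (1.7*T + Cb*B)
Step 1 — 1.7*T = 1.7 * 17.2 = 29.24 m
Step 2 — Cb*B = 0.61 * 41.7 = 25.437 m
Step 3 — 1.7*T + Cb*B = 29.24 + 25.437 = 54.677 m
Step 4 — S = 283.5 * 54.677 ≈ 15501 m^2 (5 s.f.)

15501 m^2


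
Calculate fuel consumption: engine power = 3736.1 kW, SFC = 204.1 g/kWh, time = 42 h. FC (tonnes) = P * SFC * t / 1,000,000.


Formula: FC (tonnes) = P * SFC * t / 1,000,000
Step 1 — P * SFC * t = 3736.1 * 204.1 * 42 = 32026596.42 g
Step 2 — FC (tonnes) = 32026596.42 / 1,000,000 ≈ 32.027 tonnes (5 s.f.)

32.027 tonnes


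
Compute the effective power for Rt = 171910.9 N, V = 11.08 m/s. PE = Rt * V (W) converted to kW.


Formula: PE = Rt * V / 1000 (kW)
Step 1 — PE (W) = 171910.9 * 11.08 = 1904772.772 W
Step 2 — PE (kW) = 1904772.772 / 1000 ≈ 1904.8 kW (5 s.f.)

1904.8 kW


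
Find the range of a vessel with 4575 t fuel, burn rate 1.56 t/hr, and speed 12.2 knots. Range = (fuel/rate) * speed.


Formula: endurance = fuel / rate; range = endurance * speed
Step 1 — endurance = 4575 / 1.56 = 2932.6923 hours
Step 2 — range = 2932.6923 * 12.2 ≈ 35779 nautical miles (5 s.f.)

35779 NM


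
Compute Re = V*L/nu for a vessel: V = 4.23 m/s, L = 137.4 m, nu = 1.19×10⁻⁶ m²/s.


Formula: Re = V * L / nu
Step 1 — V * L = 4.23 * 137.4 = 581.202 m^2/s
Step 2 — Re = 581.202 / 1.19e-6 = 4.88e+08

4.88e+08


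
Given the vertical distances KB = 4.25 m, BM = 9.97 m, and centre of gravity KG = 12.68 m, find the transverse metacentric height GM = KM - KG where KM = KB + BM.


Formula: GM = KB + BM - KG
Step 1 — KM = KB + BM = 4.25 + 9.97 = 14.22 m
Step 2 — GM = KM - KG = 14.22 - 12.68 = 1.54 m

1.54 m


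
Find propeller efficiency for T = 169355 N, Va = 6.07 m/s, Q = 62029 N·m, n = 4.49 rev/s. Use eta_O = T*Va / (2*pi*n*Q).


Formula: eta = T * Va / (2 * pi * n * Q)
Step 1 — numerator = T * Va = 169355 * 6.07 = 1027984.85
Step 2 — 2 * pi * n = 2 * pi * 4.49 = 28.211502
Step 3 — denominator = 28.211502 * 62029 = 1749931.26
Step 4 — eta = 1027984.85 / 1749931.26 ≈ 0.58744 (5 s.f.)

0.58744


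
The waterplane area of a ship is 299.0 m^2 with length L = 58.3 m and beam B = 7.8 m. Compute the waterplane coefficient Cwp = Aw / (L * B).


Formula: Cwp = Aw / (L * B)
Step 1 — L * B = 58.3 * 7.8 = 454.74 m^2
Step 2 — Cwp = 299.0 / 454.74 ≈ 0.65752 (5 s.f.)

0.65752


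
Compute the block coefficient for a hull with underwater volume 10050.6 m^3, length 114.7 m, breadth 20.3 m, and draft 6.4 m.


Formula: Cb = V / (L * B * T)
Step 1 — L * B * T = 114.7 * 20.3 * 6.4 = 14901.824 m^3
Step 2 — Cb = 10050.6 / 14901.824 ≈ 0.67445 (5 s.f.)

0.67445


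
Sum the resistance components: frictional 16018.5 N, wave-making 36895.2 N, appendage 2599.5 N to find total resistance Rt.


Formula: Rt = Rf + Rw + Ra
Substituting: Rt = 16018.5 + 36895.2 + 2599.5
Result: Rt = 55513.2 N

55513.2 N


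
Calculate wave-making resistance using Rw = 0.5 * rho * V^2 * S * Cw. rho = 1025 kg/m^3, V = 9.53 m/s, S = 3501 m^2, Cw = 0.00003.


Formula: Rw = 0.5 * rho * V^2 * S * Cw
Step 1 — V^2 = 9.53^2 = 90.8209
Step 2 — 0.5 * rho * V^2 = 0.5 * 1025 * 90.8209 = 46545.71125
Step 3 — Rw = 46545.71125 * 3501 * 0.00003 ≈ 4888.7 N (5 s.f.)

4888.7 N


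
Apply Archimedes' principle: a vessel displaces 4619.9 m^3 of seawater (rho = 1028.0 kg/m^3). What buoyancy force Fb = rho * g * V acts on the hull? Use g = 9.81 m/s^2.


Formula: Fb = rho * g * V
Substituting: Fb = 1028.0 * 9.81 * 4619.9
Intermediate: 1028.0 * 9.81 = 10084.68
Result: Fb = 10084.68 * 4619.9 ≈ 46590000 N (5 s.f.)

46590000 N


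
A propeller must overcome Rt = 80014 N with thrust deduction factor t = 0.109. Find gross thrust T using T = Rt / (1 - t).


Formula: T = Rt / (1 - t)
Step 1 — (1 - t) = 1 - 0.109 = 0.891
Step 2 — T = 80014 / 0.891 ≈ 89802 N (5 s.f.)

89802 N


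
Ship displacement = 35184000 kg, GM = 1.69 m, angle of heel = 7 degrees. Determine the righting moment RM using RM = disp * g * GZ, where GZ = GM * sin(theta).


Formula: GZ = GM * sin(theta); RM = disp * g * GZ
Step 1 — GZ = 1.69 * sin(7°) = 1.69 * 0.121869 = 0.205959 m
Step 2 — RM = 35184000 * 9.81 * 0.205959 ≈ 71088000 N·m (5 s.f.)

71088000 N·m


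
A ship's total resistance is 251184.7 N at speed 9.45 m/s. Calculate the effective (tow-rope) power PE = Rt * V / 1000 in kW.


Formula: PE = Rt * V / 1000 (kW)
Step 1 — PE (W) = 251184.7 * 9.45 = 2373695.415 W
Step 2 — PE (kW) = 2373695.415 / 1000 ≈ 2373.7 kW (5 s.f.)

2373.7 kW


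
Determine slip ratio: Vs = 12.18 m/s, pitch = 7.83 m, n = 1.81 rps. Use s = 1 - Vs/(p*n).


Formula: s = 1 - Vs / (p * n)
Step 1 — p * n = 7.83 * 1.81 = 14.1723
Step 2 — Vs / (p*n) = 12.18 / 14.1723 = 0.859423 (6 d.p.)
Step 3 — s = 1 - 0.859423 = 0.140577

0.140577


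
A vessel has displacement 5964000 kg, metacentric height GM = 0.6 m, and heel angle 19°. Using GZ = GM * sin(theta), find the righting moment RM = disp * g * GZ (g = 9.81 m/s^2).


Formula: GZ = GM * sin(theta); RM = disp * g * GZ
Step 1 — GZ = 0.6 * sin(19°) = 0.6 * 0.325568 = 0.195341 m
Step 2 — RM = 5964000 * 9.81 * 0.195341 ≈ 11429000 N·m (5 s.f.)

11429000 N·m


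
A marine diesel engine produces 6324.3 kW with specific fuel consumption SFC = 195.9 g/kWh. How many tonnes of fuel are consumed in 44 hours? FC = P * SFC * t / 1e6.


Formula: FC (tonnes) = P * SFC * t / 1,000,000
Step 1 — P * SFC * t = 6324.3 * 195.9 * 44 = 54512936.28 g
Step 2 — FC (tonnes) = 54512936.28 / 1,000,000 ≈ 54.513 tonnes (5 s.f.)

54.513 tonnes


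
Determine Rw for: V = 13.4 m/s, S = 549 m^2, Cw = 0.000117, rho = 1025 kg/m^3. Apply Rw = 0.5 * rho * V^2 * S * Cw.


Formula: Rw = 0.5 * rho * V^2 * S * Cw
Step 1 — V^2 = 13.4^2 = 179.56
Step 2 — 0.5 * rho * V^2 = 0.5 * 1025 * 179.56 = 92024.5
Step 3 — Rw = 92024.5 * 549 * 0.000117 ≈ 5911.0 N (5 s.f.)

5911.0 N


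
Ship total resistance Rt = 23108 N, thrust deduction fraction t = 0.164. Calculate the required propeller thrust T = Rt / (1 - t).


Formula: T = Rt / (1 - t)
Step 1 — (1 - t) = 1 - 0.164 = 0.836
Step 2 — T = 23108 / 0.836 ≈ 27641 N (5 s.f.)

27641 N


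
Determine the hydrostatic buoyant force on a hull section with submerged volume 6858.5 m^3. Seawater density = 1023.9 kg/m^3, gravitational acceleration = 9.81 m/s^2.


Formula: Fb = rho * g * V
Substituting: Fb = 1023.9 * 9.81 * 6858.5
Intermediate: 1023.9 * 9.81 = 10044.459
Result: Fb = 10044.459 * 6858.5 ≈ 68890000 N (5 s.f.)

68890000 N


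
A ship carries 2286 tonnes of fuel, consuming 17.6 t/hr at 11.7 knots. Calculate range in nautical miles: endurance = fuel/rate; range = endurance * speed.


Formula: endurance = fuel / rate; range = endurance * speed
Step 1 — endurance = 2286 / 17.6 = 129.8864 hours
Step 2 — range = 129.8864 * 11.7 ≈ 1519.7 nautical miles (5 s.f.)

1519.7 NM


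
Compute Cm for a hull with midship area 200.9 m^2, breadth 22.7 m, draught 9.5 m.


Formula: Cm = Am / (B * T)
Step 1 — B * T = 22.7 * 9.5 = 215.65 m^2
Step 2 — Cm = 200.9 / 215.65 ≈ 0.93160 (5 s.f.)

0.93160


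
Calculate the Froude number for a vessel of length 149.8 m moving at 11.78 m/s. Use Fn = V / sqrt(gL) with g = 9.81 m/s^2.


Formula: Fn = V / sqrt(g * L)
Step 1 — g * L = 9.81 * 149.8 = 1469.538
Step 2 — sqrt(g * L) = sqrt(1469.538) = 38.334554
Step 3 — Fn = 11.78 / 38.334554 ≈ 0.30729 (5 s.f.)

0.30729


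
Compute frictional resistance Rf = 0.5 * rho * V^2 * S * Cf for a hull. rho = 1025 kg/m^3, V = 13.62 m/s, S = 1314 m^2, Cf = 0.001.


Formula: Rf = 0.5 * rho * V^2 * S * Cf
Step 1 — V^2 = 13.62^2 = 185.5044
Step 2 — 0.5 * rho * V^2 = 0.5 * 1025 * 185.5044 = 95071.005
Step 3 — Rf = 95071.005 * 1314 * 0.001 ≈ 124920 N (5 s.f.)

124920 N


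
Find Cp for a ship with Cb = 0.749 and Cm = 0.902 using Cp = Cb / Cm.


Formula: Cp = Cb / Cm
Substituting: Cp = 0.749 / 0.902
Result: Cp ≈ 0.83038 (5 s.f.)

0.83038


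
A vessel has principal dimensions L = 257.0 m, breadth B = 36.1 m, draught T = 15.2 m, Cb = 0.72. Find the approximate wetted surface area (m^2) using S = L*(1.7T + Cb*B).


Formula: S = 1.7*L*T + V/T with V = Cb*L*B*T, i.e. S = L * (1.7*T + Cb*B)
Step 1 — 1.7*T = 1.7 * 15.2 = 25.84 m
Step 2 — Cb*B = 0.72 * 36.1 = 25.992 m
Step 3 — 1.7*T + Cb*B = 25.84 + 25.992 = 51.832 m
Step 4 — S = 257.0 * 51.832 ≈ 13321 m^2 (5 s.f.)

13321 m^2


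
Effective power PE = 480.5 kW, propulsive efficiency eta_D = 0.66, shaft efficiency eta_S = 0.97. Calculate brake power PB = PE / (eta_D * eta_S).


Formula: PB = PE / (eta_D * eta_S)
Step 1 — combined efficiency = eta_D * eta_S = 0.66 * 0.97 = 0.6402
Step 2 — PB = 480.5 / 0.6402 ≈ 750.55 kW (5 s.f.)

750.55 kW


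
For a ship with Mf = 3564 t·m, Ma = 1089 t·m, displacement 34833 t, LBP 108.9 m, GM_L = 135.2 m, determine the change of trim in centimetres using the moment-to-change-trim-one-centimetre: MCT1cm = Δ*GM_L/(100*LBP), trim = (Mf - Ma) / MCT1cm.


Formula: net trimming moment = Mf - Ma; MCT1cm = Δ*GM_L/(100*LBP); trim = net moment / MCT1cm
Step 1 — net trimming moment = 3564 - 1089 = 2475 t·m
Step 2 — MCT1cm = 34833 * 135.2 / (100 * 108.9) = 432.4538 t·m/cm
Step 3 — trim = 2475 / 432.4538 ≈ 5.7232 cm (5 s.f.)

5.7232 cm


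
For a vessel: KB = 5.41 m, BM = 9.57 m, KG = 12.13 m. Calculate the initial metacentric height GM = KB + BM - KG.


Formula: GM = KB + BM - KG
Step 1 — KM = KB + BM = 5.41 + 9.57 = 14.98 m
Step 2 — GM = KM - KG = 14.98 - 12.13 = 2.85 m

2.85 m


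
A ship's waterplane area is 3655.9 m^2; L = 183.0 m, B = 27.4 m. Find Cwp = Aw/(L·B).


Formula: Cwp = Aw / (L * B)
Step 1 — L * B = 183.0 * 27.4 = 5014.2 m^2
Step 2 — Cwp = 3655.9 / 5014.2 ≈ 0.72911 (5 s.f.)

0.72911


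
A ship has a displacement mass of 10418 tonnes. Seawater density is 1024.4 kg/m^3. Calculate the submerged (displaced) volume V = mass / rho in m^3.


Formula: V = mass / rho
Step 1 — convert tonnes to kg: 10418 t * 1000 = 10418000 kg
Step 2 — V = 10418000 / 1024.4 ≈ 10170 m^3 (5 s.f.)

10170 m^3


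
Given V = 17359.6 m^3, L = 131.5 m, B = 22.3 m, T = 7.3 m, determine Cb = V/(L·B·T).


Formula: Cb = V / (L * B * T)
Step 1 — L * B * T = 131.5 * 22.3 * 7.3 = 21406.885 m^3
Step 2 — Cb = 17359.6 / 21406.885 ≈ 0.81094 (5 s.f.)

0.81094


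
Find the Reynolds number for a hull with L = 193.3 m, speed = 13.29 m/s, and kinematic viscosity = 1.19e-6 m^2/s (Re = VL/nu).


Formula: Re = V * L / nu
Step 1 — V * L = 13.29 * 193.3 = 2568.957 m^2/s
Step 2 — Re = 2568.957 / 1.19e-6 = 2.16e+09

2.16e+09


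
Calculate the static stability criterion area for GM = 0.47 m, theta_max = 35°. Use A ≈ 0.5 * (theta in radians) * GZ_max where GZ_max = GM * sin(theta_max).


Formula: GZ_max = GM * sin(theta); Area = 0.5 * theta_rad * GZ_max
Step 1 — GZ_max = 0.47 * sin(35°) = 0.47 * 0.573576 = 0.269581 m
Step 2 — theta_rad = 35 * pi/180 = 0.610865 rad
Step 3 — Area = 0.5 * 0.610865 * 0.269581 ≈ 0.082339 m·rad (5 s.f.)

0.082339 m·rad


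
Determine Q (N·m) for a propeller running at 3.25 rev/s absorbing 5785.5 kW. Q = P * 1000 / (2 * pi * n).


Formula: Q = P_W / (2 * pi * n)
Step 1 — P_W = 5785.5 kW * 1000 = 5785500.0 W
Step 2 — 2 * pi * n = 2 * pi * 3.25 = 20.420352
Step 3 — Q = 5785500.0 / 20.420352 ≈ 283320 N·m (5 s.f.)

283320 N·m


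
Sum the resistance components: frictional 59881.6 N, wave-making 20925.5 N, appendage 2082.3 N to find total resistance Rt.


Formula: Rt = Rf + Rw + Ra
Substituting: Rt = 59881.6 + 20925.5 + 2082.3
Result: Rt = 82889.4 N

82889.4 N


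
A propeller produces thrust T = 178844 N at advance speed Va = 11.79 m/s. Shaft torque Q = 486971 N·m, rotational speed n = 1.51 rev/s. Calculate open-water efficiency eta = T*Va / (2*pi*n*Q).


Formula: eta = T * Va / (2 * pi * n * Q)
Step 1 — numerator = T * Va = 178844 * 11.79 = 2108570.76
Step 2 — 2 * pi * n = 2 * pi * 1.51 = 9.48761
Step 3 — denominator = 9.48761 * 486971 = 4620190.93
Step 4 — eta = 2108570.76 / 4620190.93 ≈ 0.45638 (5 s.f.)

0.45638


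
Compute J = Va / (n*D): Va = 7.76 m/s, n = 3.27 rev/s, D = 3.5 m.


Formula: J = Va / (n * D)
Step 1 — n * D = 3.27 * 3.5 = 11.445
Step 2 — J = 7.76 / 11.445 ≈ 0.67803 (5 s.f.)

0.67803


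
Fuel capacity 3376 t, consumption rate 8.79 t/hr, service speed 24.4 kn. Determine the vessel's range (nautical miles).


Formula: endurance = fuel / rate; range = endurance * speed
Step 1 — endurance = 3376 / 8.79 = 384.0728 hours
Step 2 — range = 384.0728 * 24.4 ≈ 9371.4 nautical miles (5 s.f.)

9371.4 NM


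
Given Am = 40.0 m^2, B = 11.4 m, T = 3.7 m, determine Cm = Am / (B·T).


Formula: Cm = Am / (B * T)
Step 1 — B * T = 11.4 * 3.7 = 42.18 m^2
Step 2 — Cm = 40.0 / 42.18 ≈ 0.94832 (5 s.f.)

0.94832


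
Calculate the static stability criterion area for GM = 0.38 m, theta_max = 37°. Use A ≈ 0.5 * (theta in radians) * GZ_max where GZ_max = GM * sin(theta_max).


Formula: GZ_max = GM * sin(theta); Area = 0.5 * theta_rad * GZ_max
Step 1 — GZ_max = 0.38 * sin(37°) = 0.38 * 0.601815 = 0.22869 m
Step 2 — theta_rad = 37 * pi/180 = 0.645772 rad
Step 3 — Area = 0.5 * 0.645772 * 0.22869 ≈ 0.073841 m·rad (5 s.f.)

0.073841 m·rad


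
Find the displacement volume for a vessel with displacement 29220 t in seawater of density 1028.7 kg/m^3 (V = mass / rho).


Formula: V = mass / rho
Step 1 — convert tonnes to kg: 29220 t * 1000 = 29220000 kg
Step 2 — V = 29220000 / 1028.7 ≈ 28405 m^3 (5 s.f.)

28405 m^3


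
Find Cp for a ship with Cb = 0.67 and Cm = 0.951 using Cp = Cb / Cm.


Formula: Cp = Cb / Cm
Substituting: Cp = 0.67 / 0.951
Result: Cp ≈ 0.70452 (5 s.f.)

0.70452


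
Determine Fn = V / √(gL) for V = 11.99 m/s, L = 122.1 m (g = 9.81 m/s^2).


Formula: Fn = V / sqrt(g * L)
Step 1 — g * L = 9.81 * 122.1 = 1197.801
Step 2 — sqrt(g * L) = sqrt(1197.801) = 34.609262
Step 3 — Fn = 11.99 / 34.609262 ≈ 0.34644 (5 s.f.)

0.34644


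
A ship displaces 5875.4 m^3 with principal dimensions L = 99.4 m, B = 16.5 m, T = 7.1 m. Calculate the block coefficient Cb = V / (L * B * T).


Formula: Cb = V / (L * B * T)
Step 1 — L * B * T = 99.4 * 16.5 * 7.1 = 11644.71 m^3
Step 2 — Cb = 5875.4 / 11644.71 ≈ 0.50456 (5 s.f.)

0.50456


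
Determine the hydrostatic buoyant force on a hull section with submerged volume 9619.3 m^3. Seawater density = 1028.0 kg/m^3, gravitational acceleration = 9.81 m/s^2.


Formula: Fb = rho * g * V
Substituting: Fb = 1028.0 * 9.81 * 9619.3
Intermediate: 1028.0 * 9.81 = 10084.68
Result: Fb = 10084.68 * 9619.3 ≈ 97008000 N (5 s.f.)

97008000 N


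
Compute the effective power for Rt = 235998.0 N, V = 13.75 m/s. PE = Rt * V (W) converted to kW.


Formula: PE = Rt * V / 1000 (kW)
Step 1 — PE (W) = 235998.0 * 13.75 = 3244972.5 W
Step 2 — PE (kW) = 3244972.5 / 1000 ≈ 3245.0 kW (5 s.f.)

3245.0 kW


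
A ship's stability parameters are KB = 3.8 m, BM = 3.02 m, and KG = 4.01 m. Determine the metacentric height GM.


Formula: GM = KB + BM - KG
Step 1 — KM = KB + BM = 3.8 + 3.02 = 6.82 m
Step 2 — GM = KM - KG = 6.82 - 4.01 = 2.81 m

2.81 m


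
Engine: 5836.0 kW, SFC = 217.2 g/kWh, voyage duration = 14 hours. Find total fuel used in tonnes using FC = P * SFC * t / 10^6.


Formula: FC (tonnes) = P * SFC * t / 1,000,000
Step 1 — P * SFC * t = 5836.0 * 217.2 * 14 = 17746108.8 g
Step 2 — FC (tonnes) = 17746108.8 / 1,000,000 ≈ 17.746 tonnes (5 s.f.)

17.746 tonnes


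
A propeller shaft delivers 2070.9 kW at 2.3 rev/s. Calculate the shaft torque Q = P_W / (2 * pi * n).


Formula: Q = P_W / (2 * pi * n)
Step 1 — P_W = 2070.9 kW * 1000 = 2070900.0 W
Step 2 — 2 * pi * n = 2 * pi * 2.3 = 14.451326
Step 3 — Q = 2070900.0 / 14.451326 ≈ 143300 N·m (5 s.f.)

143300 N·m


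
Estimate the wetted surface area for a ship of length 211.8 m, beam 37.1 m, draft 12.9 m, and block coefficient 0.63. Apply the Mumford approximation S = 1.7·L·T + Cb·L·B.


Formula: S = 1.7*L*T + V/T with V = Cb*L*B*T, i.e. S = L * (1.7*T + Cb*B)
Step 1 — 1.7*T = 1.7 * 12.9 = 21.93 m
Step 2 — Cb*B = 0.63 * 37.1 = 23.373 m
Step 3 — 1.7*T + Cb*B = 21.93 + 23.373 = 45.303 m
Step 4 — S = 211.8 * 45.303 ≈ 9595.2 m^2 (5 s.f.)

9595.2 m^2


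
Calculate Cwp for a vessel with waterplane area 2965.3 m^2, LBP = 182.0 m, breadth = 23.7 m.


Formula: Cwp = Aw / (L * B)
Step 1 — L * B = 182.0 * 23.7 = 4313.4 m^2
Step 2 — Cwp = 2965.3 / 4313.4 ≈ 0.68746 (5 s.f.)

0.68746


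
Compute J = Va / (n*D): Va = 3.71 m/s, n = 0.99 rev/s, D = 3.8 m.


Formula: J = Va / (n * D)
Step 1 — n * D = 0.99 * 3.8 = 3.762
Step 2 — J = 3.71 / 3.762 ≈ 0.98618 (5 s.f.)

0.98618


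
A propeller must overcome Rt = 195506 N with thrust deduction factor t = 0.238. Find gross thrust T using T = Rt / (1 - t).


Formula: T = Rt / (1 - t)
Step 1 — (1 - t) = 1 - 0.238 = 0.762
Step 2 — T = 195506 / 0.762 ≈ 256570 N (5 s.f.)

256570 N


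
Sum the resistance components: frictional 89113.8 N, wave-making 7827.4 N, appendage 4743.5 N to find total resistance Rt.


Formula: Rt = Rf + Rw + Ra
Substituting: Rt = 89113.8 + 7827.4 + 4743.5
Result: Rt = 101684.7 N

101684.7 N


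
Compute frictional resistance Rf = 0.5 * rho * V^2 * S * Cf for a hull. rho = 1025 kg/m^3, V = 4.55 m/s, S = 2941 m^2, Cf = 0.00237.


Formula: Rf = 0.5 * rho * V^2 * S * Cf
Step 1 — V^2 = 4.55^2 = 20.7025
Step 2 — 0.5 * rho * V^2 = 0.5 * 1025 * 20.7025 = 10610.03125
Step 3 — Rf = 10610.03125 * 2941 * 0.00237 ≈ 73954 N (5 s.f.)

73954 N


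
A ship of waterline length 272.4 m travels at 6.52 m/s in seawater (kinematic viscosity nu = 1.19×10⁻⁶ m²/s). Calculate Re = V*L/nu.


Formula: Re = V * L / nu
Step 1 — V * L = 6.52 * 272.4 = 1776.048 m^2/s
Step 2 — Re = 1776.048 / 1.19e-6 = 1.49e+09

1.49e+09


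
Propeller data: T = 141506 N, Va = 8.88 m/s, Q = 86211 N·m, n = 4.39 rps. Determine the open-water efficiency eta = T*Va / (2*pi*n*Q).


Formula: eta = T * Va / (2 * pi * n * Q)
Step 1 — numerator = T * Va = 141506 * 8.88 = 1256573.28
Step 2 — 2 * pi * n = 2 * pi * 4.39 = 27.583183
Step 3 — denominator = 27.583183 * 86211 = 2377973.79
Step 4 — eta = 1256573.28 / 2377973.79 ≈ 0.52842 (5 s.f.)

0.52842


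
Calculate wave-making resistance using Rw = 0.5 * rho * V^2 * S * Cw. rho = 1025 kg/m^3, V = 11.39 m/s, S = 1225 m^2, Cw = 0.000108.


Formula: Rw = 0.5 * rho * V^2 * S * Cw
Step 1 — V^2 = 11.39^2 = 129.7321
Step 2 — 0.5 * rho * V^2 = 0.5 * 1025 * 129.7321 = 66487.70125
Step 3 — Rw = 66487.70125 * 1225 * 0.000108 ≈ 8796.3 N (5 s.f.)

8796.3 N


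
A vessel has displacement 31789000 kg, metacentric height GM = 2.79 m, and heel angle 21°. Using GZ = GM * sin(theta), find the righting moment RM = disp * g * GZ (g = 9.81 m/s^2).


Formula: GZ = GM * sin(theta); RM = disp * g * GZ
Step 1 — GZ = 2.79 * sin(21°) = 2.79 * 0.358368 = 0.999847 m
Step 2 — RM = 31789000 * 9.81 * 0.999847 ≈ 311800000 N·m (5 s.f.)

311800000 N·m


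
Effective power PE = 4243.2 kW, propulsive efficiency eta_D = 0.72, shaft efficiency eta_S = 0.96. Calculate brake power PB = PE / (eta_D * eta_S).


Formula: PB = PE / (eta_D * eta_S)
Step 1 — combined efficiency = eta_D * eta_S = 0.72 * 0.96 = 0.6912
Step 2 — PB = 4243.2 / 0.6912 ≈ 6138.9 kW (5 s.f.)

6138.9 kW


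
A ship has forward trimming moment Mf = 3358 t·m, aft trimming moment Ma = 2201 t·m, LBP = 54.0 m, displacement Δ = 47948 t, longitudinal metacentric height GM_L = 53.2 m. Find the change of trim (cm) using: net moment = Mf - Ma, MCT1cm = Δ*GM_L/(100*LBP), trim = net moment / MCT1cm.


Formula: net trimming moment = Mf - Ma; MCT1cm = Δ*GM_L/(100*LBP); trim = net moment / MCT1cm
Step 1 — net trimming moment = 3358 - 2201 = 1157 t·m
Step 2 — MCT1cm = 47948 * 53.2 / (100 * 54.0) = 472.3766 t·m/cm
Step 3 — trim = 1157 / 472.3766 ≈ 2.4493 cm (5 s.f.)

2.4493 cm


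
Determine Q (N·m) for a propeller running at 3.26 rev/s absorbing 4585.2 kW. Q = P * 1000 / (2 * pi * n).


Formula: Q = P_W / (2 * pi * n)
Step 1 — P_W = 4585.2 kW * 1000 = 4585200.0 W
Step 2 — 2 * pi * n = 2 * pi * 3.26 = 20.483184
Step 3 — Q = 4585200.0 / 20.483184 ≈ 223850 N·m (5 s.f.)

223850 N·m


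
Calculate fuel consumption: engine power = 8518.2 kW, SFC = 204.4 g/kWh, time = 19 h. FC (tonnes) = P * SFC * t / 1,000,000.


Formula: FC (tonnes) = P * SFC * t / 1,000,000
Step 1 — P * SFC * t = 8518.2 * 204.4 * 19 = 33081281.52 g
Step 2 — FC (tonnes) = 33081281.52 / 1,000,000 ≈ 33.081 tonnes (5 s.f.)

33.081 tonnes


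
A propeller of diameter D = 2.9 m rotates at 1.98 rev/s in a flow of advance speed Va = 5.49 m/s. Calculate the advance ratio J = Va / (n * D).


Formula: J = Va / (n * D)
Step 1 — n * D = 1.98 * 2.9 = 5.742
Step 2 — J = 5.49 / 5.742 ≈ 0.95611 (5 s.f.)

0.95611


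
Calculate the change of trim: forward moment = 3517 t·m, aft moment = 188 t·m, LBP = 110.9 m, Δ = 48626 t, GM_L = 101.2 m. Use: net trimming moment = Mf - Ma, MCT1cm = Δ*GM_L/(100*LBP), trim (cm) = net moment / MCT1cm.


Formula: net trimming moment = Mf - Ma; MCT1cm = Δ*GM_L/(100*LBP); trim = net moment / MCT1cm
Step 1 — net trimming moment = 3517 - 188 = 3329 t·m
Step 2 — MCT1cm = 48626 * 101.2 / (100 * 110.9) = 443.7287 t·m/cm
Step 3 — trim = 3329 / 443.7287 ≈ 7.5023 cm (5 s.f.)

7.5023 cm


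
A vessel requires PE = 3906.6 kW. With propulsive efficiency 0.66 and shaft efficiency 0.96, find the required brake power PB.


Formula: PB = PE / (eta_D * eta_S)
Step 1 — combined efficiency = eta_D * eta_S = 0.66 * 0.96 = 0.6336
Step 2 — PB = 3906.6 / 0.6336 ≈ 6165.7 kW (5 s.f.)

6165.7 kW


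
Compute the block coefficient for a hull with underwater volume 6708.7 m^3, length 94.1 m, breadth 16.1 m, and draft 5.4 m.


Formula: Cb = V / (L * B * T)
Step 1 — L * B * T = 94.1 * 16.1 * 5.4 = 8181.054 m^3
Step 2 — Cb = 6708.7 / 8181.054 ≈ 0.82003 (5 s.f.)

0.82003


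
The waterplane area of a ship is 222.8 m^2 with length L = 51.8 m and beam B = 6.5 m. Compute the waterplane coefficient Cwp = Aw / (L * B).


Formula: Cwp = Aw / (L * B)
Step 1 — L * B = 51.8 * 6.5 = 336.7 m^2
Step 2 — Cwp = 222.8 / 336.7 ≈ 0.66172 (5 s.f.)

0.66172


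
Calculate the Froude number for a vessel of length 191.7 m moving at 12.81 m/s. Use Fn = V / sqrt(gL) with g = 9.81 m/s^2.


Formula: Fn = V / sqrt(g * L)
Step 1 — g * L = 9.81 * 191.7 = 1880.577
Step 2 — sqrt(g * L) = sqrt(1880.577) = 43.36562
Step 3 — Fn = 12.81 / 43.36562 ≈ 0.29540 (5 s.f.)

0.29540


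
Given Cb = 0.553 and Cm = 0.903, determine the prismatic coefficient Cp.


Formula: Cp = Cb / Cm
Substituting: Cp = 0.553 / 0.903
Result: Cp ≈ 0.61240 (5 s.f.)

0.61240


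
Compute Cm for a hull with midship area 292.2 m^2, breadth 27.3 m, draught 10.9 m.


Formula: Cm = Am / (B * T)
Step 1 — B * T = 27.3 * 10.9 = 297.57 m^2
Step 2 — Cm = 292.2 / 297.57 ≈ 0.98195 (5 s.f.)

0.98195


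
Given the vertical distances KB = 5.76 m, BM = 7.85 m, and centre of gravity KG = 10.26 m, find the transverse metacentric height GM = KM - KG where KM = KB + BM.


Formula: GM = KB + BM - KG
Step 1 — KM = KB + BM = 5.76 + 7.85 = 13.61 m
Step 2 — GM = KM - KG = 13.61 - 10.26 = 3.35 m

3.35 m


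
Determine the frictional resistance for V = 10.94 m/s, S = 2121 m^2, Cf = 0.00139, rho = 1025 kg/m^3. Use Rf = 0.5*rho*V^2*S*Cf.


Formula: Rf = 0.5 * rho * V^2 * S * Cf
Step 1 — V^2 = 10.94^2 = 119.6836
Step 2 — 0.5 * rho * V^2 = 0.5 * 1025 * 119.6836 = 61337.845
Step 3 — Rf = 61337.845 * 2121 * 0.00139 ≈ 180840 N (5 s.f.)

180840 N


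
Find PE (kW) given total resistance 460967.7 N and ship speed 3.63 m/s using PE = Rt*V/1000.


Formula: PE = Rt * V / 1000 (kW)
Step 1 — PE (W) = 460967.7 * 3.63 = 1673312.751 W
Step 2 — PE (kW) = 1673312.751 / 1000 ≈ 1673.3 kW (5 s.f.)

1673.3 kW


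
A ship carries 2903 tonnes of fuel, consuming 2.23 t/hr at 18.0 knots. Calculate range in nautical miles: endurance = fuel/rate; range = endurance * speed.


Formula: endurance = fuel / rate; range = endurance * speed
Step 1 — endurance = 2903 / 2.23 = 1301.7937 hours
Step 2 — range = 1301.7937 * 18.0 ≈ 23432 nautical miles (5 s.f.)

23432 NM


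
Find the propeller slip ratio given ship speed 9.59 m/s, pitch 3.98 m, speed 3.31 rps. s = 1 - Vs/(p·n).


Formula: s = 1 - Vs / (p * n)
Step 1 — p * n = 3.98 * 3.31 = 13.1738
Step 2 — Vs / (p*n) = 9.59 / 13.1738 = 0.72796 (6 d.p.)
Step 3 — s = 1 - 0.72796 = 0.27204

0.27204


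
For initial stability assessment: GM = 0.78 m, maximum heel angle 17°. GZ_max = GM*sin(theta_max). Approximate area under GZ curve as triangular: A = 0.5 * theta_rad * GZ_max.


Formula: GZ_max = GM * sin(theta); Area = 0.5 * theta_rad * GZ_max
Step 1 — GZ_max = 0.78 * sin(17°) = 0.78 * 0.292372 = 0.22805 m
Step 2 — theta_rad = 17 * pi/180 = 0.296706 rad
Step 3 — Area = 0.5 * 0.296706 * 0.22805 ≈ 0.033832 m·rad (5 s.f.)

0.033832 m·rad


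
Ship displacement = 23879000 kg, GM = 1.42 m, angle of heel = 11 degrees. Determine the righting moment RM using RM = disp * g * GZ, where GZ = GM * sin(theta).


Formula: GZ = GM * sin(theta); RM = disp * g * GZ
Step 1 — GZ = 1.42 * sin(11°) = 1.42 * 0.190809 = 0.270949 m
Step 2 — RM = 23879000 * 9.81 * 0.270949 ≈ 63471000 N·m (5 s.f.)

63471000 N·m


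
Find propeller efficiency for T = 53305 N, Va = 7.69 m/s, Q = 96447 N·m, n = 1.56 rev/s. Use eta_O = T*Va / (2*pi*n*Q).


Formula: eta = T * Va / (2 * pi * n * Q)
Step 1 — numerator = T * Va = 53305 * 7.69 = 409915.45
Step 2 — 2 * pi * n = 2 * pi * 1.56 = 9.801769
Step 3 — denominator = 9.801769 * 96447 = 945351.21
Step 4 — eta = 409915.45 / 945351.21 ≈ 0.43361 (5 s.f.)

0.43361


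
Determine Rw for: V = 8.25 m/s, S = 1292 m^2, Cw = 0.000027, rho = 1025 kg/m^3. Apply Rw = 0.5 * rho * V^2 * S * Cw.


Formula: Rw = 0.5 * rho * V^2 * S * Cw
Step 1 — V^2 = 8.25^2 = 68.0625
Step 2 — 0.5 * rho * V^2 = 0.5 * 1025 * 68.0625 = 34882.03125
Step 3 — Rw = 34882.03125 * 1292 * 0.000027 ≈ 1216.8 N (5 s.f.)

1216.8 N


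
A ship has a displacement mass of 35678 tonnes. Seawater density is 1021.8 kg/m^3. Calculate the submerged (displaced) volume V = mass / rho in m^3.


Formula: V = mass / rho
Step 1 — convert tonnes to kg: 35678 t * 1000 = 35678000 kg
Step 2 — V = 35678000 / 1021.8 ≈ 34917 m^3 (5 s.f.)

34917 m^3


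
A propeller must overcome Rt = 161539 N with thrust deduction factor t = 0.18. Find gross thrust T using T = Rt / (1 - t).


Formula: T = Rt / (1 - t)
Step 1 — (1 - t) = 1 - 0.18 = 0.82
Step 2 — T = 161539 / 0.82 ≈ 197000 N (5 s.f.)

197000 N


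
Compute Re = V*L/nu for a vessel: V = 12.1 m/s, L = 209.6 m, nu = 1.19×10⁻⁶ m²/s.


Formula: Re = V * L / nu
Step 1 — V * L = 12.1 * 209.6 = 2536.16 m^2/s
Step 2 — Re = 2536.16 / 1.19e-6 = 2.13e+09

2.13e+09


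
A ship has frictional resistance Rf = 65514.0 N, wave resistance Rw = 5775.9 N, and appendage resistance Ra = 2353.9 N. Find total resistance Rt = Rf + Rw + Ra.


Formula: Rt = Rf + Rw + Ra
Substituting: Rt = 65514.0 + 5775.9 + 2353.9
Result: Rt = 73643.8 N

73643.8 N


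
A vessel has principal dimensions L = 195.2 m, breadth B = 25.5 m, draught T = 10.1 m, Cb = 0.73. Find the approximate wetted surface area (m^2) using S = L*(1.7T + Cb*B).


Formula: S = 1.7*L*T + V/T with V = Cb*L*B*T, i.e. S = L * (1.7*T + Cb*B)
Step 1 — 1.7*T = 1.7 * 10.1 = 17.17 m
Step 2 — Cb*B = 0.73 * 25.5 = 18.615 m
Step 3 — 1.7*T + Cb*B = 17.17 + 18.615 = 35.785 m
Step 4 — S = 195.2 * 35.785 ≈ 6985.2 m^2 (5 s.f.)

6985.2 m^2


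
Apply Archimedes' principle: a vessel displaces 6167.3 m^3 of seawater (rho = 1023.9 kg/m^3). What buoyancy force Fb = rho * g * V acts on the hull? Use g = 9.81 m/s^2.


Formula: Fb = rho * g * V
Substituting: Fb = 1023.9 * 9.81 * 6167.3
Intermediate: 1023.9 * 9.81 = 10044.459
Result: Fb = 10044.459 * 6167.3 ≈ 61947000 N (5 s.f.)

61947000 N


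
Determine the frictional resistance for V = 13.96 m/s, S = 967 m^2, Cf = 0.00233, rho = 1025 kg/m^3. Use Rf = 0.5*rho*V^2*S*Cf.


Formula: Rf = 0.5 * rho * V^2 * S * Cf
Step 1 — V^2 = 13.96^2 = 194.8816
Step 2 — 0.5 * rho * V^2 = 0.5 * 1025 * 194.8816 = 99876.82
Step 3 — Rf = 99876.82 * 967 * 0.00233 ≈ 225030 N (5 s.f.)

225030 N


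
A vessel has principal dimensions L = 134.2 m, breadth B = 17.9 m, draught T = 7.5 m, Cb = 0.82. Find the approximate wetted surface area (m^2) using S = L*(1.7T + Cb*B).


Formula: S = 1.7*L*T + V/T with V = Cb*L*B*T, i.e. S = L * (1.7*T + Cb*B)
Step 1 — 1.7*T = 1.7 * 7.5 = 12.75 m
Step 2 — Cb*B = 0.82 * 17.9 = 14.678 m
Step 3 — 1.7*T + Cb*B = 12.75 + 14.678 = 27.428 m
Step 4 — S = 134.2 * 27.428 ≈ 3680.8 m^2 (5 s.f.)

3680.8 m^2


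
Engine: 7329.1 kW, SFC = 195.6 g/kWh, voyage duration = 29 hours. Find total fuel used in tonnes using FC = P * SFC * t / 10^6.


Formula: FC (tonnes) = P * SFC * t / 1,000,000
Step 1 — P * SFC * t = 7329.1 * 195.6 * 29 = 41573586.84 g
Step 2 — FC (tonnes) = 41573586.84 / 1,000,000 ≈ 41.574 tonnes (5 s.f.)

41.574 tonnes


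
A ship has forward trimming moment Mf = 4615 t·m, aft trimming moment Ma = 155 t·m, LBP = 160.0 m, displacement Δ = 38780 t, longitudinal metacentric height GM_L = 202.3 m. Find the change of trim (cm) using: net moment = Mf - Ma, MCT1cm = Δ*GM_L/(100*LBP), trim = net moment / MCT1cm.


Formula: net trimming moment = Mf - Ma; MCT1cm = Δ*GM_L/(100*LBP); trim = net moment / MCT1cm
Step 1 — net trimming moment = 4615 - 155 = 4460 t·m
Step 2 — MCT1cm = 38780 * 202.3 / (100 * 160.0) = 490.3246 t·m/cm
Step 3 — trim = 4460 / 490.3246 ≈ 9.0960 cm (5 s.f.)

9.0960 cm


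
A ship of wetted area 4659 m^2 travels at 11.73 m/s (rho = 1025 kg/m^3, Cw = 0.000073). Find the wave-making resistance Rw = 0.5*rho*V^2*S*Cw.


Formula: Rw = 0.5 * rho * V^2 * S * Cw
Step 1 — V^2 = 11.73^2 = 137.5929
Step 2 — 0.5 * rho * V^2 = 0.5 * 1025 * 137.5929 = 70516.36125
Step 3 — Rw = 70516.36125 * 4659 * 0.000073 ≈ 23983 N (5 s.f.)

23983 N
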